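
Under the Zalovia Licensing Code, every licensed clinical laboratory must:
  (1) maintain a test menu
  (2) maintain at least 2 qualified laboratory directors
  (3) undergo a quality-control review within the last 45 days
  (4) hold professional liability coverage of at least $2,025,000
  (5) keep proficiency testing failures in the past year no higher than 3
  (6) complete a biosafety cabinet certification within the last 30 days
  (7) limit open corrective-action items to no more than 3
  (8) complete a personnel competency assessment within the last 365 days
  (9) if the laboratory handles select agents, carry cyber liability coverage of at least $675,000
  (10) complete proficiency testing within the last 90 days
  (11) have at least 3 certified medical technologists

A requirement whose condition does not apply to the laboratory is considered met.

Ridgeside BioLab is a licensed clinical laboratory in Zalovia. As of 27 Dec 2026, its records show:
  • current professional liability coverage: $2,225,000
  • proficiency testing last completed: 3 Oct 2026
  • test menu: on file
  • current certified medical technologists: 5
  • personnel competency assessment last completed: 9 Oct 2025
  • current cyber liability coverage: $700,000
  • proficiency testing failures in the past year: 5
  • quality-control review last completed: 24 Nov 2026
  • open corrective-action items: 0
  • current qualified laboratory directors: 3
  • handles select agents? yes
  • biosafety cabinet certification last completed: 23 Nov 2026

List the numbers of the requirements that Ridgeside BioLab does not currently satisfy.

1. test menu present → met
2. qualified laboratory directors 3 ≥ 2 → met
3. quality-control review 33 days ago vs limit 45 → met
4. professional liability coverage $2,225,000 ≥ $2,025,000 → met
5. proficiency testing failures in the past year 5 > 3 → not met
6. biosafety cabinet certification 34 days ago vs limit 30 → not met
7. open corrective-action items 0 ≤ 3 → met
8. personnel competency assessment 444 days ago vs limit 365 → not met
9. condition 'handles select agents' holds; cyber liability coverage $700,000 ≥ $675,000 → met
10. proficiency testing 85 days ago vs limit 90 → met
11. certified medical technologists 5 ≥ 3 → met
Not met: 5, 6, 8

5, 6, 8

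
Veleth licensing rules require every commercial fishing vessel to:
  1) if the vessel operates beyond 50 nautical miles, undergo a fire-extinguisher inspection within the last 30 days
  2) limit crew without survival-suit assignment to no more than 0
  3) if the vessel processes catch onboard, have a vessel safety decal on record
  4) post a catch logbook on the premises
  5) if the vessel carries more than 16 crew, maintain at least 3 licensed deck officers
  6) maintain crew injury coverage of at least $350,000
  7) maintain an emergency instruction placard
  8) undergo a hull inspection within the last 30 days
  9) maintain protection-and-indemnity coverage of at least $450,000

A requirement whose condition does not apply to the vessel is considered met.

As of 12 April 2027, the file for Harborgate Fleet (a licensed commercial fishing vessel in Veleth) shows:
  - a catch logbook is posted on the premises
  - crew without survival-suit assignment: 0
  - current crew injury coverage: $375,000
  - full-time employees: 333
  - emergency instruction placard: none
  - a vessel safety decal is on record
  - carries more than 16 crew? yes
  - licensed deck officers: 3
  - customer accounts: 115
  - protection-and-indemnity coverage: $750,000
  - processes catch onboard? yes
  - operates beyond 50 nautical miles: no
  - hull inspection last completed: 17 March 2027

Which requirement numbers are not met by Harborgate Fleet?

7

1. condition 'operates beyond 50 nautical miles' does not hold → requirement n/a → met
2. crew without survival-suit assignment 0 ≤ 0 → met
3. condition 'processes catch onboard' holds; vessel safety decal present → met
4. catch logbook present → met
5. condition 'carries more than 16 crew' holds; licensed deck officers 3 ≥ 3 → met
6. crew injury coverage $375,000 ≥ $350,000 → met
7. emergency instruction placard absent → not met
8. hull inspection 26 days ago vs limit 30 → met
9. protection-and-indemnity coverage $750,000 ≥ $450,000 → met
Not met: 7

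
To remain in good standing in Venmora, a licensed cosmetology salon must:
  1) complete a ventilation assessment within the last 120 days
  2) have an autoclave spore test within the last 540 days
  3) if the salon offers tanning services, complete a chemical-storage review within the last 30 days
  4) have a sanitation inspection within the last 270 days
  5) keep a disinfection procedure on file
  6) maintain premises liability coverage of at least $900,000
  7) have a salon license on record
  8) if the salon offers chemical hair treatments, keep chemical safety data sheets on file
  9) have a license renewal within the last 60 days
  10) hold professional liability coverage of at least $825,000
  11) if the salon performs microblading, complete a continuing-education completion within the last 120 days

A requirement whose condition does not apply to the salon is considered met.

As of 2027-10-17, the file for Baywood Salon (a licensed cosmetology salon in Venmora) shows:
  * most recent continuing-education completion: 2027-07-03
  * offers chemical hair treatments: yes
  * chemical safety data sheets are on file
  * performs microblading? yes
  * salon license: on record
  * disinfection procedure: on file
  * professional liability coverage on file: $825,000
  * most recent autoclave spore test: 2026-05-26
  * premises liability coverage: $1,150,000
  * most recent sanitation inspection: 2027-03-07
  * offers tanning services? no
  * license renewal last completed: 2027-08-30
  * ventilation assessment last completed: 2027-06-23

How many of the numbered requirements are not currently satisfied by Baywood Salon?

0

1. ventilation assessment 116 days ago vs limit 120 → met
2. autoclave spore test 509 days ago vs limit 540 → met
3. condition 'offers tanning services' does not hold → requirement n/a → met
4. sanitation inspection 224 days ago vs limit 270 → met
5. disinfection procedure present → met
6. premises liability coverage $1,150,000 ≥ $900,000 → met
7. salon license present → met
8. condition 'offers chemical hair treatments' holds; chemical safety data sheets present → met
9. license renewal 48 days ago vs limit 60 → met
10. professional liability coverage $825,000 ≥ $825,000 → met
11. condition 'performs microblading' holds; continuing-education completion 106 days ago vs limit 120 → met
Not met: 0 of 11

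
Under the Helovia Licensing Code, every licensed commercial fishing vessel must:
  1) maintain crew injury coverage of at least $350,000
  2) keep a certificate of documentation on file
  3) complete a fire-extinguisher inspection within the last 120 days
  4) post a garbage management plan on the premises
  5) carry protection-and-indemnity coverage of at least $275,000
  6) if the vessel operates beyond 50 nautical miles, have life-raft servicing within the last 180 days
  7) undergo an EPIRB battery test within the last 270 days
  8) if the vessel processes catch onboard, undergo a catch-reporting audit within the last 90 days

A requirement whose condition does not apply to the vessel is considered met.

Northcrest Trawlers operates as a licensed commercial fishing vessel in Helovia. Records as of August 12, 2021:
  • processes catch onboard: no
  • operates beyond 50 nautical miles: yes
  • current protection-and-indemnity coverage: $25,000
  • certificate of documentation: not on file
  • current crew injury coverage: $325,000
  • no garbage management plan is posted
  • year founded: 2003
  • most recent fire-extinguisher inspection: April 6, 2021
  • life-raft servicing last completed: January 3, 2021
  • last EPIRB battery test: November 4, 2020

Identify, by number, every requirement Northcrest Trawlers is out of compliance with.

1. crew injury coverage $325,000 < $350,000 → not met
2. certificate of documentation absent → not met
3. fire-extinguisher inspection 128 days ago vs limit 120 → not met
4. garbage management plan absent → not met
5. protection-and-indemnity coverage $25,000 < $275,000 → not met
6. condition 'operates beyond 50 nautical miles' holds; life-raft servicing 221 days ago vs limit 180 → not met
7. EPIRB battery test 281 days ago vs limit 270 → not met
8. condition 'processes catch onboard' does not hold → requirement n/a → met
Not met: 1, 2, 3, 4, 5, 6, 7

1, 2, 3, 4, 5, 6, 7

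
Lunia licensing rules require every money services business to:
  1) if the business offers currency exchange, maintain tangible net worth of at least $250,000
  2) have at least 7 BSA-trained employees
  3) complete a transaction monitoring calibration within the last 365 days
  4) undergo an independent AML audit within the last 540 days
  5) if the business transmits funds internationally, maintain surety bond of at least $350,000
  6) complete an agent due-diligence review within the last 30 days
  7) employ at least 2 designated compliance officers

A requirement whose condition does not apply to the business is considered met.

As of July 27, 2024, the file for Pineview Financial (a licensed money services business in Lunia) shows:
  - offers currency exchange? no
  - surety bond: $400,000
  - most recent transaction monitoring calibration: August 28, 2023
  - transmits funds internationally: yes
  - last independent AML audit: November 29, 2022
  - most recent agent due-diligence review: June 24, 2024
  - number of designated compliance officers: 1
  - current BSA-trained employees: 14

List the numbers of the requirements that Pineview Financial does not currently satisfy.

4, 6, 7

1. condition 'offers currency exchange' does not hold → requirement n/a → met
2. BSA-trained employees 14 ≥ 7 → met
3. transaction monitoring calibration 334 days ago vs limit 365 → met
4. independent AML audit 606 days ago vs limit 540 → not met
5. condition 'transmits funds internationally' holds; surety bond $400,000 ≥ $350,000 → met
6. agent due-diligence review 33 days ago vs limit 30 → not met
7. designated compliance officers 1 < 2 → not met
Not met: 4, 6, 7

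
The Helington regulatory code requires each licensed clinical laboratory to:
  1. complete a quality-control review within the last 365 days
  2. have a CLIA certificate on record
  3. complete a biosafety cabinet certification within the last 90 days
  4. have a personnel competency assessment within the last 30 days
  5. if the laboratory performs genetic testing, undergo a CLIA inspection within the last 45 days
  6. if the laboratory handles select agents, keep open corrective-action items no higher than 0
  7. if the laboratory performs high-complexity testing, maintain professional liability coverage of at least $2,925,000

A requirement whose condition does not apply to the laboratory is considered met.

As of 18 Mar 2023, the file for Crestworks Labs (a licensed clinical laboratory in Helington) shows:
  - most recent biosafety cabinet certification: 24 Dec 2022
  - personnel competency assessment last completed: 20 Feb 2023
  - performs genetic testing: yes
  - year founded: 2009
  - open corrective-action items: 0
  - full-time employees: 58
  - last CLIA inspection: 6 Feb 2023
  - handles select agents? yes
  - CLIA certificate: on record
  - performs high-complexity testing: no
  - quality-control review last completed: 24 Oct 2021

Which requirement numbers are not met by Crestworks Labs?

1. quality-control review 510 days ago vs limit 365 → not met
2. CLIA certificate present → met
3. biosafety cabinet certification 84 days ago vs limit 90 → met
4. personnel competency assessment 26 days ago vs limit 30 → met
5. condition 'performs genetic testing' holds; CLIA inspection 40 days ago vs limit 45 → met
6. condition 'handles select agents' holds; open corrective-action items 0 ≤ 0 → met
7. condition 'performs high-complexity testing' does not hold → requirement n/a → met
Not met: 1

1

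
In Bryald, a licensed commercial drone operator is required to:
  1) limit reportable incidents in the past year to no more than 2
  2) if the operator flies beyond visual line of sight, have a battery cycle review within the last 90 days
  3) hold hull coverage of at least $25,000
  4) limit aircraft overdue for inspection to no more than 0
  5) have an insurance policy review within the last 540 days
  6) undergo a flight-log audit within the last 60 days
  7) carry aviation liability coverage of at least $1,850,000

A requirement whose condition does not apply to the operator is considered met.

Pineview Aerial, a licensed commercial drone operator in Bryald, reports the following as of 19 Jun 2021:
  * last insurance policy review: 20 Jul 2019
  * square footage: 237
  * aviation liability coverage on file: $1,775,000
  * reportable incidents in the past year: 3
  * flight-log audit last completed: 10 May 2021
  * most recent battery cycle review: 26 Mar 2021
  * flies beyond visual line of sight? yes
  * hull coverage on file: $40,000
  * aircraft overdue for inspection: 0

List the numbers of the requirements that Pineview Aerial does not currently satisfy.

1. reportable incidents in the past year 3 > 2 → not met
2. condition 'flies beyond visual line of sight' holds; battery cycle review 85 days ago vs limit 90 → met
3. hull coverage $40,000 ≥ $25,000 → met
4. aircraft overdue for inspection 0 ≤ 0 → met
5. insurance policy review 700 days ago vs limit 540 → not met
6. flight-log audit 40 days ago vs limit 60 → met
7. aviation liability coverage $1,775,000 < $1,850,000 → not met
Not met: 1, 5, 7

1, 5, 7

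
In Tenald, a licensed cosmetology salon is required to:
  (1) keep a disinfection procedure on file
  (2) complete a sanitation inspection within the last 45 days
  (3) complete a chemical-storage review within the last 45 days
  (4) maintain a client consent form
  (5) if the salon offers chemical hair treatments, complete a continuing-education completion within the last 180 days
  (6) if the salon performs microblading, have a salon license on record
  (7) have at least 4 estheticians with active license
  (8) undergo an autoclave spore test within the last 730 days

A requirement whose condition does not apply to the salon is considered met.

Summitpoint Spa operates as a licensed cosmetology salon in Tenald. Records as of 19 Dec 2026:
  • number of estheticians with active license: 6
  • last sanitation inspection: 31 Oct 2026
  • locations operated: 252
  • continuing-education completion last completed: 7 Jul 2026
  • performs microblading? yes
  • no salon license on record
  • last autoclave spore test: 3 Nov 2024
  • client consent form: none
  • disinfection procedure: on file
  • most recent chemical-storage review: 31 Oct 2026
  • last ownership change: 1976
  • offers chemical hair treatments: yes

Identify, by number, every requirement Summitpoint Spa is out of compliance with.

2, 3, 4, 6, 8

1. disinfection procedure present → met
2. sanitation inspection 49 days ago vs limit 45 → not met
3. chemical-storage review 49 days ago vs limit 45 → not met
4. client consent form absent → not met
5. condition 'offers chemical hair treatments' holds; continuing-education completion 165 days ago vs limit 180 → met
6. condition 'performs microblading' holds; salon license absent → not met
7. estheticians with active license 6 ≥ 4 → met
8. autoclave spore test 776 days ago vs limit 730 → not met
Not met: 2, 3, 4, 6, 8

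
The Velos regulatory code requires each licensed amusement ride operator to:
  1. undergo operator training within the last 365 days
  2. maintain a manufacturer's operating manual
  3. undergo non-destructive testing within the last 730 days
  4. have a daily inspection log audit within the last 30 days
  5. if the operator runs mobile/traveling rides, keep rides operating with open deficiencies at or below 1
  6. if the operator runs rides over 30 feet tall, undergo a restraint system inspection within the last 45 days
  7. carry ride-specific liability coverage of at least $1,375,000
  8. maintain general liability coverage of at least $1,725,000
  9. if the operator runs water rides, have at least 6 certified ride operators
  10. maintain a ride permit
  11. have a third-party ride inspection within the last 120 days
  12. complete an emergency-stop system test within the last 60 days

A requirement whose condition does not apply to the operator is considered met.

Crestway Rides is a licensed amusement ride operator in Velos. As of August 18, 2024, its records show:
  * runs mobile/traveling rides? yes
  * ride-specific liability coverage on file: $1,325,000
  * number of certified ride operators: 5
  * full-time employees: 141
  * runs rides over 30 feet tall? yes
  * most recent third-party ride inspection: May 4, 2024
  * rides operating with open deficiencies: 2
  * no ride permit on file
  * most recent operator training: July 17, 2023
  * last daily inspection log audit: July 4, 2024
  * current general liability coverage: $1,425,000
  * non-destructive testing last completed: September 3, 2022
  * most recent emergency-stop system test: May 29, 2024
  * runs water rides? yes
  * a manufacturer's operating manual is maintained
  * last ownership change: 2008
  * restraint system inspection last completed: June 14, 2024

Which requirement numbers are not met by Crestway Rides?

1. operator training 398 days ago vs limit 365 → not met
2. manufacturer's operating manual present → met
3. non-destructive testing 715 days ago vs limit 730 → met
4. daily inspection log audit 45 days ago vs limit 30 → not met
5. condition 'runs mobile/traveling rides' holds; rides operating with open deficiencies 2 > 1 → not met
6. condition 'runs rides over 30 feet tall' holds; restraint system inspection 65 days ago vs limit 45 → not met
7. ride-specific liability coverage $1,325,000 < $1,375,000 → not met
8. general liability coverage $1,425,000 < $1,725,000 → not met
9. condition 'runs water rides' holds; certified ride operators 5 < 6 → not met
10. ride permit absent → not met
11. third-party ride inspection 106 days ago vs limit 120 → met
12. emergency-stop system test 81 days ago vs limit 60 → not met
Not met: 1, 4, 5, 6, 7, 8, 9, 10, 12

1, 4, 5, 6, 7, 8, 9, 10, 12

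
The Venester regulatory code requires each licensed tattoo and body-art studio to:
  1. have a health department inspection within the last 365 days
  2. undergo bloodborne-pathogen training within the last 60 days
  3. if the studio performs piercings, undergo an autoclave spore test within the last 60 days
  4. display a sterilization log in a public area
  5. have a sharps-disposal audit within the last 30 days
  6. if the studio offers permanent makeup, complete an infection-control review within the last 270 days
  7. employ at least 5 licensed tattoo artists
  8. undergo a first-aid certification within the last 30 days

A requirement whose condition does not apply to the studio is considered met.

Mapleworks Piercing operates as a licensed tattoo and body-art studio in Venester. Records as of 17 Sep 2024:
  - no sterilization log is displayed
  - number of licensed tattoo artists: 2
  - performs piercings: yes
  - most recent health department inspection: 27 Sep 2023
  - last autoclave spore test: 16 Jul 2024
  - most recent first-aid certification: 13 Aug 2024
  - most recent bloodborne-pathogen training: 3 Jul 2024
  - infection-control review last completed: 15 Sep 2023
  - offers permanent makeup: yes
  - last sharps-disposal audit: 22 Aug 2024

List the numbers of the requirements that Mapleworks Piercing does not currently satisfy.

2, 3, 4, 6, 7, 8

1. health department inspection 356 days ago vs limit 365 → met
2. bloodborne-pathogen training 76 days ago vs limit 60 → not met
3. condition 'performs piercings' holds; autoclave spore test 63 days ago vs limit 60 → not met
4. sterilization log absent → not met
5. sharps-disposal audit 26 days ago vs limit 30 → met
6. condition 'offers permanent makeup' holds; infection-control review 368 days ago vs limit 270 → not met
7. licensed tattoo artists 2 < 5 → not met
8. first-aid certification 35 days ago vs limit 30 → not met
Not met: 2, 3, 4, 6, 7, 8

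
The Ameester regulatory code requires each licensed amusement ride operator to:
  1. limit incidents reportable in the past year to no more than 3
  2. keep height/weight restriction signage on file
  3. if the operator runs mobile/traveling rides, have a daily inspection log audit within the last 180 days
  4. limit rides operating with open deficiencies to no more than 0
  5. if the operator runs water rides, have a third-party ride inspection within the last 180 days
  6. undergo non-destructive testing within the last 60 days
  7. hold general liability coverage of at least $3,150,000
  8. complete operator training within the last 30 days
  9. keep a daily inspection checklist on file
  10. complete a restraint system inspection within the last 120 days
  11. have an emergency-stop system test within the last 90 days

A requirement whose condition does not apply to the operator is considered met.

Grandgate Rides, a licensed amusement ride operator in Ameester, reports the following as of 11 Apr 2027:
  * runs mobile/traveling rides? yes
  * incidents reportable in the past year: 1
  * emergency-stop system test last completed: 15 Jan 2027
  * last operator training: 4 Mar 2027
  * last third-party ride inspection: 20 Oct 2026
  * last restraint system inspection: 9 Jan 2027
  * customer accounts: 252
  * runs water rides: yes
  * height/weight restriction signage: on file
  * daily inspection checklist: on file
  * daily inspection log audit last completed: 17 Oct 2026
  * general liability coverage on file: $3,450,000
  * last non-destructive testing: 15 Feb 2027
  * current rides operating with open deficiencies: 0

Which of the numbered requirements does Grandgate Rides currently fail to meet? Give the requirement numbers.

1. incidents reportable in the past year 1 ≤ 3 → met
2. height/weight restriction signage present → met
3. condition 'runs mobile/traveling rides' holds; daily inspection log audit 176 days ago vs limit 180 → met
4. rides operating with open deficiencies 0 ≤ 0 → met
5. condition 'runs water rides' holds; third-party ride inspection 173 days ago vs limit 180 → met
6. non-destructive testing 55 days ago vs limit 60 → met
7. general liability coverage $3,450,000 ≥ $3,150,000 → met
8. operator training 38 days ago vs limit 30 → not met
9. daily inspection checklist present → met
10. restraint system inspection 92 days ago vs limit 120 → met
11. emergency-stop system test 86 days ago vs limit 90 → met
Not met: 8

8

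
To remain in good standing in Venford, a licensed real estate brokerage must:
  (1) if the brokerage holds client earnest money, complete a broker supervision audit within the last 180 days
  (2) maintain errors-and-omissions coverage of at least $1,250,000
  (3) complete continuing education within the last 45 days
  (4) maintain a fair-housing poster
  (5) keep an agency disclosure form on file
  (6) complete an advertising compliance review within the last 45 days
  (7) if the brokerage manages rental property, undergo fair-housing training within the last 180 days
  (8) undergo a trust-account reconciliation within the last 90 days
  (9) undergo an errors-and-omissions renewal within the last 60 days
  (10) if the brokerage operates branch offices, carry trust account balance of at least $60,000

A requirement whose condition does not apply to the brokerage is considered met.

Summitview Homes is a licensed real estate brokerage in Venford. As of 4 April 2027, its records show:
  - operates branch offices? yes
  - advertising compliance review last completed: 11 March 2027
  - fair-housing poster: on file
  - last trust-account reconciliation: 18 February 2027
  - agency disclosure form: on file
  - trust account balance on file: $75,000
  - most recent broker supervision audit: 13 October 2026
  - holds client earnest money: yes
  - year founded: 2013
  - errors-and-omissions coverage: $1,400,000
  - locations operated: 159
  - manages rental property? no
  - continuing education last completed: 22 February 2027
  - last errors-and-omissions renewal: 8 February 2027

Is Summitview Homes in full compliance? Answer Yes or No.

1. condition 'holds client earnest money' holds; broker supervision audit 173 days ago vs limit 180 → met
2. errors-and-omissions coverage $1,400,000 ≥ $1,250,000 → met
3. continuing education 41 days ago vs limit 45 → met
4. fair-housing poster present → met
5. agency disclosure form present → met
6. advertising compliance review 24 days ago vs limit 45 → met
7. condition 'manages rental property' does not hold → requirement n/a → met
8. trust-account reconciliation 45 days ago vs limit 90 → met
9. errors-and-omissions renewal 55 days ago vs limit 60 → met
10. condition 'operates branch offices' holds; trust account balance $75,000 ≥ $60,000 → met
All met.

Yes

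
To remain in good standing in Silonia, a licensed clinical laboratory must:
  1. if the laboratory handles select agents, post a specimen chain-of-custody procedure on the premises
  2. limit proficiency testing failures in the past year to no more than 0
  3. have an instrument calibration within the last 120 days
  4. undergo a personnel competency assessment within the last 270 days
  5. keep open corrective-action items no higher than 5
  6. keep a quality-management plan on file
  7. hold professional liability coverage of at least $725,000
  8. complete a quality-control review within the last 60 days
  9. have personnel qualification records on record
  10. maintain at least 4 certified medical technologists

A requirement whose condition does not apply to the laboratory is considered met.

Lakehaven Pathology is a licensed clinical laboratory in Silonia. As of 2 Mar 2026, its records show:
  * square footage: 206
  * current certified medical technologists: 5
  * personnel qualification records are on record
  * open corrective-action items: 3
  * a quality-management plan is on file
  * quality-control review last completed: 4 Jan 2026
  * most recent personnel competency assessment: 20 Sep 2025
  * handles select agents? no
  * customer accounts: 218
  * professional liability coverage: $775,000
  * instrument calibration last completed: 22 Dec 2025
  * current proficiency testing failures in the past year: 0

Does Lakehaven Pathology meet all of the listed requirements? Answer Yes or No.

1. condition 'handles select agents' does not hold → requirement n/a → met
2. proficiency testing failures in the past year 0 ≤ 0 → met
3. instrument calibration 70 days ago vs limit 120 → met
4. personnel competency assessment 163 days ago vs limit 270 → met
5. open corrective-action items 3 ≤ 5 → met
6. quality-management plan present → met
7. professional liability coverage $775,000 ≥ $725,000 → met
8. quality-control review 57 days ago vs limit 60 → met
9. personnel qualification records present → met
10. certified medical technologists 5 ≥ 4 → met
All met.

Yes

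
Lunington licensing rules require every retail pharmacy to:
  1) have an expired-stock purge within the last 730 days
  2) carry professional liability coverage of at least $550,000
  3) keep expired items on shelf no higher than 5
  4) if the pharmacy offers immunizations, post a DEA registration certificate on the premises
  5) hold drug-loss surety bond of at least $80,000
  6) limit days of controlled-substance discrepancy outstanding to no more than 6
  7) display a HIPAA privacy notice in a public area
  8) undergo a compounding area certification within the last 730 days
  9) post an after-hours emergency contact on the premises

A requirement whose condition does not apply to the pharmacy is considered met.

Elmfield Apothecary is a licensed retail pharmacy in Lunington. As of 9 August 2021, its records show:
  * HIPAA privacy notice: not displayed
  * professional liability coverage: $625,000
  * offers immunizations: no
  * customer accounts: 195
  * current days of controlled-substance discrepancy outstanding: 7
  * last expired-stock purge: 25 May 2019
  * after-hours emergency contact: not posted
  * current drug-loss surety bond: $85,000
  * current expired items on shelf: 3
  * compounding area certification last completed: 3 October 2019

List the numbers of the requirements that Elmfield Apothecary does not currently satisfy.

1, 6, 7, 9

1. expired-stock purge 807 days ago vs limit 730 → not met
2. professional liability coverage $625,000 ≥ $550,000 → met
3. expired items on shelf 3 ≤ 5 → met
4. condition 'offers immunizations' does not hold → requirement n/a → met
5. drug-loss surety bond $85,000 ≥ $80,000 → met
6. days of controlled-substance discrepancy outstanding 7 > 6 → not met
7. HIPAA privacy notice absent → not met
8. compounding area certification 676 days ago vs limit 730 → met
9. after-hours emergency contact absent → not met
Not met: 1, 6, 7, 9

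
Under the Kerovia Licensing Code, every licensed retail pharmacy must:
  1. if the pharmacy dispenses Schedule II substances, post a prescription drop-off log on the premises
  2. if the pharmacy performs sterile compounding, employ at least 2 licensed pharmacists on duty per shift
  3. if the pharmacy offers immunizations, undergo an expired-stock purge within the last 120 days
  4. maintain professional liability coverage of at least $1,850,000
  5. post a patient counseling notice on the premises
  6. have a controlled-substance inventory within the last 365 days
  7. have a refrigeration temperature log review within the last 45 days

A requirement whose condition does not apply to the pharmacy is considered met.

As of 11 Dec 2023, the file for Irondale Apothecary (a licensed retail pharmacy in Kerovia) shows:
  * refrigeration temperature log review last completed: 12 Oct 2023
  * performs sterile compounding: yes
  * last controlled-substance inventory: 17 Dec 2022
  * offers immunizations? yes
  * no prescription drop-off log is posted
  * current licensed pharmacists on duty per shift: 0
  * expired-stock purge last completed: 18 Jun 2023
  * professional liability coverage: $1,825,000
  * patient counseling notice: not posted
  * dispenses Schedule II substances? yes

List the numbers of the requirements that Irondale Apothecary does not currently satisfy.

1. condition 'dispenses Schedule II substances' holds; prescription drop-off log absent → not met
2. condition 'performs sterile compounding' holds; licensed pharmacists on duty per shift 0 < 2 → not met
3. condition 'offers immunizations' holds; expired-stock purge 176 days ago vs limit 120 → not met
4. professional liability coverage $1,825,000 < $1,850,000 → not met
5. patient counseling notice absent → not met
6. controlled-substance inventory 359 days ago vs limit 365 → met
7. refrigeration temperature log review 60 days ago vs limit 45 → not met
Not met: 1, 2, 3, 4, 5, 7

1, 2, 3, 4, 5, 7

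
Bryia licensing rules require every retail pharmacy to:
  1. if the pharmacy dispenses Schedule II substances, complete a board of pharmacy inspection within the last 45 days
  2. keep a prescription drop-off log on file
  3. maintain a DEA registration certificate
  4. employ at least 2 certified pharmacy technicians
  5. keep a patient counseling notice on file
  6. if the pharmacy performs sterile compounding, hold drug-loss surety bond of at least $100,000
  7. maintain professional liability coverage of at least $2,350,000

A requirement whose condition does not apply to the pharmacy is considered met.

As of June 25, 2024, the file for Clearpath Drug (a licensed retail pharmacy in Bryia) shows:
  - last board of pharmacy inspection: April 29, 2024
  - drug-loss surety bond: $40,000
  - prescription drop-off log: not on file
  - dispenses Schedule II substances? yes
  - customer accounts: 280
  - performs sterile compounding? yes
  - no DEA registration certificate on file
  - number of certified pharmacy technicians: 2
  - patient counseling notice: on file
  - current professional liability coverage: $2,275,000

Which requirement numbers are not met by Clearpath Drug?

1, 2, 3, 6, 7

1. condition 'dispenses Schedule II substances' holds; board of pharmacy inspection 57 days ago vs limit 45 → not met
2. prescription drop-off log absent → not met
3. DEA registration certificate absent → not met
4. certified pharmacy technicians 2 ≥ 2 → met
5. patient counseling notice present → met
6. condition 'performs sterile compounding' holds; drug-loss surety bond $40,000 < $100,000 → not met
7. professional liability coverage $2,275,000 < $2,350,000 → not met
Not met: 1, 2, 3, 6, 7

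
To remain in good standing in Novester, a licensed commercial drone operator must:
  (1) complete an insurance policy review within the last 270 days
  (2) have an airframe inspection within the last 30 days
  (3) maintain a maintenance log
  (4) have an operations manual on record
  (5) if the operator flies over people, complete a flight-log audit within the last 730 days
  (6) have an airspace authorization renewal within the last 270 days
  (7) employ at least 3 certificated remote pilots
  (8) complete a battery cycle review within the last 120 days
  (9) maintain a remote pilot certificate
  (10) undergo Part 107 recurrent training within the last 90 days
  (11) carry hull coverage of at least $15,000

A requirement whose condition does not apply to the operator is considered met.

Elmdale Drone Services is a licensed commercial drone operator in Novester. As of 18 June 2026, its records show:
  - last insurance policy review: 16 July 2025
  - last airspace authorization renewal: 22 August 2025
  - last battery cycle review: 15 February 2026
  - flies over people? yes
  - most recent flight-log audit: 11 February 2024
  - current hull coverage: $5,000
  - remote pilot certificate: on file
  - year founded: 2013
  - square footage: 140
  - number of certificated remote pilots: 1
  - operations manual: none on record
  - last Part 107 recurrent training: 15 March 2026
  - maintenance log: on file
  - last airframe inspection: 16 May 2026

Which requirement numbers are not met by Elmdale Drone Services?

1, 2, 4, 5, 6, 7, 8, 10, 11

1. insurance policy review 337 days ago vs limit 270 → not met
2. airframe inspection 33 days ago vs limit 30 → not met
3. maintenance log present → met
4. operations manual absent → not met
5. condition 'flies over people' holds; flight-log audit 858 days ago vs limit 730 → not met
6. airspace authorization renewal 300 days ago vs limit 270 → not met
7. certificated remote pilots 1 < 3 → not met
8. battery cycle review 123 days ago vs limit 120 → not met
9. remote pilot certificate present → met
10. Part 107 recurrent training 95 days ago vs limit 90 → not met
11. hull coverage $5,000 < $15,000 → not met
Not met: 1, 2, 4, 5, 6, 7, 8, 10, 11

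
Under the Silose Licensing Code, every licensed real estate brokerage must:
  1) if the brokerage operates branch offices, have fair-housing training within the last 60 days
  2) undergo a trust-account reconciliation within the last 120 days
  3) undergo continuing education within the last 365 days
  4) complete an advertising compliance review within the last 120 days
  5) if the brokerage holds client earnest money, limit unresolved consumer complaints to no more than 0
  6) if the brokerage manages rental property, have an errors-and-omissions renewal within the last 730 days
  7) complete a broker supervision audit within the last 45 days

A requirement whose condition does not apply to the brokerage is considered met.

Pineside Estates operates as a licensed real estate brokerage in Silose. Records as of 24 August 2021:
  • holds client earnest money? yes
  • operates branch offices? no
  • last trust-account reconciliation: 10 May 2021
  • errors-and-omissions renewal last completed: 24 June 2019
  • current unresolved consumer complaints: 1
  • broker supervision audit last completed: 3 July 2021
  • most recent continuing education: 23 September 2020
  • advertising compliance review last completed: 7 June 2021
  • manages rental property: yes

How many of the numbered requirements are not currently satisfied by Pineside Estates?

3

1. condition 'operates branch offices' does not hold → requirement n/a → met
2. trust-account reconciliation 106 days ago vs limit 120 → met
3. continuing education 335 days ago vs limit 365 → met
4. advertising compliance review 78 days ago vs limit 120 → met
5. condition 'holds client earnest money' holds; unresolved consumer complaints 1 > 0 → not met
6. condition 'manages rental property' holds; errors-and-omissions renewal 792 days ago vs limit 730 → not met
7. broker supervision audit 52 days ago vs limit 45 → not met
Not met: 3 of 7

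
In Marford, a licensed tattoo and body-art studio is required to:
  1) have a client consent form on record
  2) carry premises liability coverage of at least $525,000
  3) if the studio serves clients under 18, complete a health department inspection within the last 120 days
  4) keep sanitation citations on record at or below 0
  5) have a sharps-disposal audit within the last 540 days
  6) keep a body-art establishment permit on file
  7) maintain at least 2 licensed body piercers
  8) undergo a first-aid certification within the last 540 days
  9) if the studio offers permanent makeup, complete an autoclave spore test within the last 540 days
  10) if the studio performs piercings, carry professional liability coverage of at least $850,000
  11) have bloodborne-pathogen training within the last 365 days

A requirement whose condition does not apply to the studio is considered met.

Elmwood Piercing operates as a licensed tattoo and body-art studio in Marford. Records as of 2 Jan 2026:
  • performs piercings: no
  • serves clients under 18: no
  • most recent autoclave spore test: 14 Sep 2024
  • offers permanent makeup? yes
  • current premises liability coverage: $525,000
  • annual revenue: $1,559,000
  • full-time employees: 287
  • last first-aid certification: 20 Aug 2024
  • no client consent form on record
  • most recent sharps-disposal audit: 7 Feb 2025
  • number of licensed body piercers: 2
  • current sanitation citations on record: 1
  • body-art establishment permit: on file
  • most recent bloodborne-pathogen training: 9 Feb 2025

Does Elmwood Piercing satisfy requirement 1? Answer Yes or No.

1. client consent form absent → not met

No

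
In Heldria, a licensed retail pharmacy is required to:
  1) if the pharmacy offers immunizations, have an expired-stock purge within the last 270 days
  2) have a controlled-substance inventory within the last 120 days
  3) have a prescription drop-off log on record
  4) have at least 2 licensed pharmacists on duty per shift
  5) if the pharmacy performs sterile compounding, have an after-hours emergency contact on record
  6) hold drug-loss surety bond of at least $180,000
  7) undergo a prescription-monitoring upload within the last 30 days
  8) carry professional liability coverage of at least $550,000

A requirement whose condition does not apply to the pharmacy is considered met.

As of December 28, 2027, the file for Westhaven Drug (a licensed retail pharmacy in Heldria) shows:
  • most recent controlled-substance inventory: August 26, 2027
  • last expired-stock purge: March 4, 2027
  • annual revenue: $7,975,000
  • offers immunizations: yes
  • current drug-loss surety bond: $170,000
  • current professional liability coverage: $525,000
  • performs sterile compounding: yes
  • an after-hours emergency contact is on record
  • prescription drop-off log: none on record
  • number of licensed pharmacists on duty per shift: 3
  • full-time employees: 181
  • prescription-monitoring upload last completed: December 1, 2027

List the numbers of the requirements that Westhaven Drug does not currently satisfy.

1, 2, 3, 6, 8

1. condition 'offers immunizations' holds; expired-stock purge 299 days ago vs limit 270 → not met
2. controlled-substance inventory 124 days ago vs limit 120 → not met
3. prescription drop-off log absent → not met
4. licensed pharmacists on duty per shift 3 ≥ 2 → met
5. condition 'performs sterile compounding' holds; after-hours emergency contact present → met
6. drug-loss surety bond $170,000 < $180,000 → not met
7. prescription-monitoring upload 27 days ago vs limit 30 → met
8. professional liability coverage $525,000 < $550,000 → not met
Not met: 1, 2, 3, 6, 8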